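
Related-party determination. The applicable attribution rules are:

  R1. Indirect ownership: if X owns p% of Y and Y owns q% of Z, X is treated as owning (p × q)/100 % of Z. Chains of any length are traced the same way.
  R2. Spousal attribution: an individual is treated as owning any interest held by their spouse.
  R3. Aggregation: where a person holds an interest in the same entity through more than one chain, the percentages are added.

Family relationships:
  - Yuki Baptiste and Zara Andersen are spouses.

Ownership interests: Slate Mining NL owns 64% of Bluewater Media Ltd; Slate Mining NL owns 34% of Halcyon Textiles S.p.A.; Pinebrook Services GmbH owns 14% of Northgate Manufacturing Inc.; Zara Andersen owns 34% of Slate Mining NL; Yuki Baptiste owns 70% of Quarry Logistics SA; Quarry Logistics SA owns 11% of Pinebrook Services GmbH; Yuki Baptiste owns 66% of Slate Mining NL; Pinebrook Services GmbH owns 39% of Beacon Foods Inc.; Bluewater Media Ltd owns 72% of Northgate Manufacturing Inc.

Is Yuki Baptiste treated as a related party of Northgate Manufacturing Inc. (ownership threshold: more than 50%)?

No

By spousal attribution (R2), Yuki Baptiste is treated as also owning Zara Andersen's interest in Slate Mining NL, giving 66% + 34% = 100%.
Chain via Quarry Logistics SA → Pinebrook Services GmbH (R1): 70% × 11% × 14% = 1.078% of Northgate Manufacturing Inc.
Chain via Slate Mining NL → Bluewater Media Ltd (R1): 100% × 64% × 72% = 46.08% of Northgate Manufacturing Inc.
Aggregating (R3): 1.078% + 46.08% = 47.158%.
47.158% does not exceed the 50% threshold, so Yuki is not a related party to Northgate Manufacturing Inc.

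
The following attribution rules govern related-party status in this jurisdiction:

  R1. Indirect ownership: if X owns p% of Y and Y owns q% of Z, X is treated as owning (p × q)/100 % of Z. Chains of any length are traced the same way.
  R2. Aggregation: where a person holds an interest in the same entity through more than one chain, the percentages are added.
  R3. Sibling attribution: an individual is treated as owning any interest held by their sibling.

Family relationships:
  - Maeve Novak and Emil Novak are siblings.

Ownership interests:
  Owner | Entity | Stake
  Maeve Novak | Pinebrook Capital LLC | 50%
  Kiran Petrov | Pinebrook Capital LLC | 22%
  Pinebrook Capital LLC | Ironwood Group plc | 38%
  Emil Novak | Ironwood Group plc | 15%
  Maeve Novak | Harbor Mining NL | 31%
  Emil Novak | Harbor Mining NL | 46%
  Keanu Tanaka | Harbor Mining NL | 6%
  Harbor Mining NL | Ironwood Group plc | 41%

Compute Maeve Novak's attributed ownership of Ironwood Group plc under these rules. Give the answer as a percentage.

65.57%

By sibling attribution (R3), Maeve Novak is treated as also owning Emil Novak's interest in Harbor Mining NL, giving 31% + 46% = 77%.
By sibling attribution (R3), Maeve Novak is treated as owning Emil Novak's 15% interest in Ironwood Group plc.
Chain via Harbor Mining NL (R1): 77% × 41% = 31.57% of Ironwood Group plc.
Chain via Pinebrook Capital LLC (R1): 50% × 38% = 19% of Ironwood Group plc.
Direct interest in Ironwood Group plc: 15%.
Aggregating (R2): 31.57% + 19% + 15% = 65.57%.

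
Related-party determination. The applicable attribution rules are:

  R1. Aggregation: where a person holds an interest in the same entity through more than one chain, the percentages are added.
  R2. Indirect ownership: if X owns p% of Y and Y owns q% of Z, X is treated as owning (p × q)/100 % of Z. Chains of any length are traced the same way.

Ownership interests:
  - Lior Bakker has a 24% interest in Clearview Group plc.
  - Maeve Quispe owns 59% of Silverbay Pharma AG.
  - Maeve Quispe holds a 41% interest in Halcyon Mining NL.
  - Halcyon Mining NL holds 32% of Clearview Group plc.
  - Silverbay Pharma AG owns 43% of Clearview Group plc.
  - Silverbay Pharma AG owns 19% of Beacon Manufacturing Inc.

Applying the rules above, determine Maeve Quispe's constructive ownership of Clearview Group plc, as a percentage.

Chain via Halcyon Mining NL (R2): 41% × 32% = 13.12% of Clearview Group plc.
Chain via Silverbay Pharma AG (R2): 59% × 43% = 25.37% of Clearview Group plc.
Aggregating (R1): 13.12% + 25.37% = 38.49%.

38.49%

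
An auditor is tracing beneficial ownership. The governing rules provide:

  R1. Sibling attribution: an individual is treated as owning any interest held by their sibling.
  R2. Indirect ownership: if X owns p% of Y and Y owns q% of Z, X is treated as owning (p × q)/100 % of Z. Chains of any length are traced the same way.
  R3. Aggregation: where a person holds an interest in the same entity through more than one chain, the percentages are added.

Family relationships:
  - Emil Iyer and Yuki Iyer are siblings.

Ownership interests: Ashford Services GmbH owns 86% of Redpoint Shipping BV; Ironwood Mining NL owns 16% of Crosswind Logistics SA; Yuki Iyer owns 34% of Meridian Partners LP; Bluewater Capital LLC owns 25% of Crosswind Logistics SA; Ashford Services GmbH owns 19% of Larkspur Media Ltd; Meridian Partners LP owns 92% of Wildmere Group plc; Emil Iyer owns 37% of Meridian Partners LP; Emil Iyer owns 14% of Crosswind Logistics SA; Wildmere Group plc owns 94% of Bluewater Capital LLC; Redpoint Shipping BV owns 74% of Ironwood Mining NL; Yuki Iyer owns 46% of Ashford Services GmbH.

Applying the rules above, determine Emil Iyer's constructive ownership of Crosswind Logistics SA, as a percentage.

34.034104%

By sibling attribution (R1), Emil Iyer is treated as also owning Yuki Iyer's interest in Meridian Partners LP, giving 37% + 34% = 71%.
By sibling attribution (R1), Emil Iyer is treated as owning Yuki Iyer's 46% interest in Ashford Services GmbH.
Chain via Meridian Partners LP → Wildmere Group plc → Bluewater Capital LLC (R2): 71% × 92% × 94% × 25% = 15.3502% of Crosswind Logistics SA.
Direct interest in Crosswind Logistics SA: 14%.
Chain via Ashford Services GmbH → Redpoint Shipping BV → Ironwood Mining NL (R2): 46% × 86% × 74% × 16% = 4.683904% of Crosswind Logistics SA.
Aggregating (R3): 15.3502% + 14% + 4.683904% = 34.034104%.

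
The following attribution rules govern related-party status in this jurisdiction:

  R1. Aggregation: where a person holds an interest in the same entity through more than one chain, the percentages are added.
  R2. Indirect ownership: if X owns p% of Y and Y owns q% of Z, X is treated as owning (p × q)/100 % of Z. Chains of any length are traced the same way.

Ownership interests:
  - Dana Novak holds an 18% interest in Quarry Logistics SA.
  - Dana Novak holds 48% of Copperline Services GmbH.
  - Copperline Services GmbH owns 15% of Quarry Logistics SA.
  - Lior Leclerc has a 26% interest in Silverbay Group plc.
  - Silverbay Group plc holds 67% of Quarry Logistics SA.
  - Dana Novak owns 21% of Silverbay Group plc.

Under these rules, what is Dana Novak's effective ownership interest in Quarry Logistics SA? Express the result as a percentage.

Chain via Copperline Services GmbH (R2): 48% × 15% = 7.2% of Quarry Logistics SA.
Chain via Silverbay Group plc (R2): 21% × 67% = 14.07% of Quarry Logistics SA.
Direct interest in Quarry Logistics SA: 18%.
Aggregating (R1): 7.2% + 14.07% + 18% = 39.27%.

39.27%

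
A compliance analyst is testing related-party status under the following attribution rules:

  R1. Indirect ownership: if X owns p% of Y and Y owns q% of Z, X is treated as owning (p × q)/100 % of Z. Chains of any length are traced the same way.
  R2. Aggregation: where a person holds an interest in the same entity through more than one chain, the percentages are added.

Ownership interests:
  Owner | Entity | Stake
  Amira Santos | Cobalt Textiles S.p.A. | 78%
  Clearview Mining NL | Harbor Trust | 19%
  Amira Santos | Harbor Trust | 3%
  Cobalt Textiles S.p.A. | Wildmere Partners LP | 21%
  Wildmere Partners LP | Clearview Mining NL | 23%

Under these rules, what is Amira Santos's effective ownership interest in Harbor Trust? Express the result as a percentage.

Chain via Cobalt Textiles S.p.A. → Wildmere Partners LP → Clearview Mining NL (R1): 78% × 21% × 23% × 19% = 0.715806% of Harbor Trust.
Direct interest in Harbor Trust: 3%.
Aggregating (R2): 0.715806% + 3% = 3.715806%.

3.715806%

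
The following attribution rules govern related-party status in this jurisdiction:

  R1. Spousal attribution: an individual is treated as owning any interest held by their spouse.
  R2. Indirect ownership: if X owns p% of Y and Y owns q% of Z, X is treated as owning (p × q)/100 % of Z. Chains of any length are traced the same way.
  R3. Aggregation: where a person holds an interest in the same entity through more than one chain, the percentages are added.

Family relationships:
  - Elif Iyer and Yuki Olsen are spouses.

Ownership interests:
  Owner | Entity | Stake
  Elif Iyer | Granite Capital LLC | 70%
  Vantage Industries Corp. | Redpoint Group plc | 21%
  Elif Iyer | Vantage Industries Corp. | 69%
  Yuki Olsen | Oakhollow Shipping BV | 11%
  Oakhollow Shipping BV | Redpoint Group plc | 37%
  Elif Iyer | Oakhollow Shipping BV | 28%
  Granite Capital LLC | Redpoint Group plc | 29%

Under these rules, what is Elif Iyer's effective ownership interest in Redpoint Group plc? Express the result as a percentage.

By spousal attribution (R1), Elif Iyer is treated as also owning Yuki Olsen's interest in Oakhollow Shipping BV, giving 28% + 11% = 39%.
Chain via Granite Capital LLC (R2): 70% × 29% = 20.3% of Redpoint Group plc.
Chain via Vantage Industries Corp. (R2): 69% × 21% = 14.49% of Redpoint Group plc.
Chain via Oakhollow Shipping BV (R2): 39% × 37% = 14.43% of Redpoint Group plc.
Aggregating (R3): 20.3% + 14.49% + 14.43% = 49.22%.

49.22%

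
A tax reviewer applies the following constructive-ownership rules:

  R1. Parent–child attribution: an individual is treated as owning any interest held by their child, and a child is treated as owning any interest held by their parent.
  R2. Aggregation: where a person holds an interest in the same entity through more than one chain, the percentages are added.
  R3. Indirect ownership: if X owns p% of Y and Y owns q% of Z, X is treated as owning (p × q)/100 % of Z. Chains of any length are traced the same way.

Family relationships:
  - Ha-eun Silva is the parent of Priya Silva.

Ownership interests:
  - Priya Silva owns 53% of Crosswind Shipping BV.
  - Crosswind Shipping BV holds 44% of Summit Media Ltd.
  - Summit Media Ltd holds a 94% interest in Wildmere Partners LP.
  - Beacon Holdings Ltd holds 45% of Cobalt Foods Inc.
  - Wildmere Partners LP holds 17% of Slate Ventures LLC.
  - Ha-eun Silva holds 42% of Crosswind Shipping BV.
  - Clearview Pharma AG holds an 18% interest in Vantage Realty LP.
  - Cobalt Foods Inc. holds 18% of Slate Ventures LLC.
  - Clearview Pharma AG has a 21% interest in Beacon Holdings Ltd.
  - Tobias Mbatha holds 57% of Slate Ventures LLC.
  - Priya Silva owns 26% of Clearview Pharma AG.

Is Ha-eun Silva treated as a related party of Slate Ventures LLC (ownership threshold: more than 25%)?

No

By parent–child attribution (R1), Ha-eun Silva is treated as also owning Priya Silva's interest in Crosswind Shipping BV, giving 42% + 53% = 95%.
By parent–child attribution (R1), Ha-eun Silva is treated as owning Priya Silva's 26% interest in Clearview Pharma AG.
Chain via Crosswind Shipping BV → Summit Media Ltd → Wildmere Partners LP (R3): 95% × 44% × 94% × 17% = 6.67964% of Slate Ventures LLC.
Chain via Clearview Pharma AG → Beacon Holdings Ltd → Cobalt Foods Inc. (R3): 26% × 21% × 45% × 18% = 0.44226% of Slate Ventures LLC.
Aggregating (R2): 6.67964% + 0.44226% = 7.1219%.
7.1219% does not exceed the 25% threshold, so Ha-eun is not a related party to Slate Ventures LLC.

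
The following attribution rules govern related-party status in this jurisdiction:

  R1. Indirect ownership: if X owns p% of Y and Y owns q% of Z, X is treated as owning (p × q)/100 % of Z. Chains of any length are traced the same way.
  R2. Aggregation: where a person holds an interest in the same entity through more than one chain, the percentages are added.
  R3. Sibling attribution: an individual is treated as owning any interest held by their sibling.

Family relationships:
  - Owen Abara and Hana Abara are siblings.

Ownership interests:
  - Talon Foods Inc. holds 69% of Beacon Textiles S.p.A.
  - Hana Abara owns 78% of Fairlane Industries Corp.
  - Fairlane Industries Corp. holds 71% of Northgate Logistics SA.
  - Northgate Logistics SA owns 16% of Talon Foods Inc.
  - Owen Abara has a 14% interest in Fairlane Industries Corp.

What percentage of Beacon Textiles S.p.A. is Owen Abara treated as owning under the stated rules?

By sibling attribution (R3), Owen Abara is treated as also owning Hana Abara's interest in Fairlane Industries Corp, giving 14% + 78% = 92%.
Chain via Fairlane Industries Corp. → Northgate Logistics SA → Talon Foods Inc. (R1): 92% × 71% × 16% × 69% = 7.211328% of Beacon Textiles S.p.A.

7.211328%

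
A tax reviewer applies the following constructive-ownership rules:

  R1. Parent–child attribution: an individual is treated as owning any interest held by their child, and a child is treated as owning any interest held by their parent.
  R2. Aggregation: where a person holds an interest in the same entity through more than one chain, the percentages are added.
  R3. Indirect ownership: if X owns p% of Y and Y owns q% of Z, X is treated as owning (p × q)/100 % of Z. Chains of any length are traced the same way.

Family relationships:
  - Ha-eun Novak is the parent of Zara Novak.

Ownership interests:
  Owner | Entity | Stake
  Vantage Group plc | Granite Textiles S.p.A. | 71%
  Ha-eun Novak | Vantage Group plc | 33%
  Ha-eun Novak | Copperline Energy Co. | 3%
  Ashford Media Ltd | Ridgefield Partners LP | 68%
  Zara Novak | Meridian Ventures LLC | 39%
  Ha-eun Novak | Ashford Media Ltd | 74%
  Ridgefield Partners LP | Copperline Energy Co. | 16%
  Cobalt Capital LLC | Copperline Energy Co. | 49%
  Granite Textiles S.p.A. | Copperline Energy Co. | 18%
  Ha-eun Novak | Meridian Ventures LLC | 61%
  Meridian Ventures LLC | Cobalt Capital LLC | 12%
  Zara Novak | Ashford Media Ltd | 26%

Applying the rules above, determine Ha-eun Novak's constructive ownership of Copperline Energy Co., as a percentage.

23.9774%

By parent–child attribution (R1), Ha-eun Novak is treated as also owning Zara Novak's interest in Meridian Ventures LLC, giving 61% + 39% = 100%.
By parent–child attribution (R1), Ha-eun Novak is treated as also owning Zara Novak's interest in Ashford Media Ltd, giving 74% + 26% = 100%.
Chain via Meridian Ventures LLC → Cobalt Capital LLC (R3): 100% × 12% × 49% = 5.88% of Copperline Energy Co.
Chain via Ashford Media Ltd → Ridgefield Partners LP (R3): 100% × 68% × 16% = 10.88% of Copperline Energy Co.
Chain via Vantage Group plc → Granite Textiles S.p.A. (R3): 33% × 71% × 18% = 4.2174% of Copperline Energy Co.
Direct interest in Copperline Energy Co: 3%.
Aggregating (R2): 5.88% + 10.88% + 4.2174% + 3% = 23.9774%.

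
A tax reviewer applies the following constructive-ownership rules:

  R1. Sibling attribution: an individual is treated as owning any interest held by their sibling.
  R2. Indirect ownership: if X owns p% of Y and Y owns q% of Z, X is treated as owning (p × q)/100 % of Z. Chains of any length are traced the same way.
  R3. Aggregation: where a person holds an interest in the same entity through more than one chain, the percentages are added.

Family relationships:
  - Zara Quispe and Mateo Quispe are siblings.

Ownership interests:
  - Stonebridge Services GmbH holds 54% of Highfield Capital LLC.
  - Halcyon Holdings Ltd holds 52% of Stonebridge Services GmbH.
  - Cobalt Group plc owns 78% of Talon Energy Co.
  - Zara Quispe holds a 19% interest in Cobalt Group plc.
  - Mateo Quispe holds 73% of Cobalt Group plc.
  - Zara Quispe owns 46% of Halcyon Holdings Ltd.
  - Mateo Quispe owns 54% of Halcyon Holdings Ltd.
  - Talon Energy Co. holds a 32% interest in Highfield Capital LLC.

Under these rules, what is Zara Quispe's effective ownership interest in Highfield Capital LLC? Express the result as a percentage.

By sibling attribution (R1), Zara Quispe is treated as also owning Mateo Quispe's interest in Halcyon Holdings Ltd, giving 46% + 54% = 100%.
By sibling attribution (R1), Zara Quispe is treated as also owning Mateo Quispe's interest in Cobalt Group plc, giving 19% + 73% = 92%.
Chain via Halcyon Holdings Ltd → Stonebridge Services GmbH (R2): 100% × 52% × 54% = 28.08% of Highfield Capital LLC.
Chain via Cobalt Group plc → Talon Energy Co. (R2): 92% × 78% × 32% = 22.9632% of Highfield Capital LLC.
Aggregating (R3): 28.08% + 22.9632% = 51.0432%.

51.0432%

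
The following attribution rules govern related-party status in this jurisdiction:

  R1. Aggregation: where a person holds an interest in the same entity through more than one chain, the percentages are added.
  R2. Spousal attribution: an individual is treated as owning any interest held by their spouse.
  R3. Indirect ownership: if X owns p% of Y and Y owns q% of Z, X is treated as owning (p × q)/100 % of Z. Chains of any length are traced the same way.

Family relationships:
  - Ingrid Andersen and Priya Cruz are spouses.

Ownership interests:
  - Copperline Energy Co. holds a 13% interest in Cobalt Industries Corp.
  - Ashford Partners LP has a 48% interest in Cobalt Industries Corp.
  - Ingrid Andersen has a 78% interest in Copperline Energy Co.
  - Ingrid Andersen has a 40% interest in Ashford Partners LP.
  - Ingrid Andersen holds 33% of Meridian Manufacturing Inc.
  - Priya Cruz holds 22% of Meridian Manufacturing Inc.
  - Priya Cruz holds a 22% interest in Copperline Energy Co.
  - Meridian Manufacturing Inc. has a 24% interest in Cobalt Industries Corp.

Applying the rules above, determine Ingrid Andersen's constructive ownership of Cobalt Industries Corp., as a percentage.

By spousal attribution (R2), Ingrid Andersen is treated as also owning Priya Cruz's interest in Meridian Manufacturing Inc, giving 33% + 22% = 55%.
By spousal attribution (R2), Ingrid Andersen is treated as also owning Priya Cruz's interest in Copperline Energy Co, giving 78% + 22% = 100%.
Chain via Ashford Partners LP (R3): 40% × 48% = 19.2% of Cobalt Industries Corp.
Chain via Meridian Manufacturing Inc. (R3): 55% × 24% = 13.2% of Cobalt Industries Corp.
Chain via Copperline Energy Co. (R3): 100% × 13% = 13% of Cobalt Industries Corp.
Aggregating (R1): 19.2% + 13.2% + 13% = 45.4%.

45.4%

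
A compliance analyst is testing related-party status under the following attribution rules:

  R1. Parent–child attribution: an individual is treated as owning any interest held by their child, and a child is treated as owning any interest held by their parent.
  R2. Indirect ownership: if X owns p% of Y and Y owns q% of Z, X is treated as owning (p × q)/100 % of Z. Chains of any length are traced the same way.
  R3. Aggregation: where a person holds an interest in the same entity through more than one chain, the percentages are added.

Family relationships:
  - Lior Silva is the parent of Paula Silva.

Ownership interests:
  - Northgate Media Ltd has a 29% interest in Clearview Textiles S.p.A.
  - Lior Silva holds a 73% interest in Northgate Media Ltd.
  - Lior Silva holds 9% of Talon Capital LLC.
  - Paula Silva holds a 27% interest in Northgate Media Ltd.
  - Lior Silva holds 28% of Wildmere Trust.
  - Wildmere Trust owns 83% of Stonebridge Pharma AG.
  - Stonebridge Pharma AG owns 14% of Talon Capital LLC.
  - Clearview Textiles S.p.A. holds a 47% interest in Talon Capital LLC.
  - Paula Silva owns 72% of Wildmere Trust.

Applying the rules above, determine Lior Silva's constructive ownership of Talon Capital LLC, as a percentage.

34.25%

By parent–child attribution (R1), Lior Silva is treated as also owning Paula Silva's interest in Wildmere Trust, giving 28% + 72% = 100%.
By parent–child attribution (R1), Lior Silva is treated as also owning Paula Silva's interest in Northgate Media Ltd, giving 73% + 27% = 100%.
Chain via Wildmere Trust → Stonebridge Pharma AG (R2): 100% × 83% × 14% = 11.62% of Talon Capital LLC.
Chain via Northgate Media Ltd → Clearview Textiles S.p.A. (R2): 100% × 29% × 47% = 13.63% of Talon Capital LLC.
Direct interest in Talon Capital LLC: 9%.
Aggregating (R3): 11.62% + 13.63% + 9% = 34.25%.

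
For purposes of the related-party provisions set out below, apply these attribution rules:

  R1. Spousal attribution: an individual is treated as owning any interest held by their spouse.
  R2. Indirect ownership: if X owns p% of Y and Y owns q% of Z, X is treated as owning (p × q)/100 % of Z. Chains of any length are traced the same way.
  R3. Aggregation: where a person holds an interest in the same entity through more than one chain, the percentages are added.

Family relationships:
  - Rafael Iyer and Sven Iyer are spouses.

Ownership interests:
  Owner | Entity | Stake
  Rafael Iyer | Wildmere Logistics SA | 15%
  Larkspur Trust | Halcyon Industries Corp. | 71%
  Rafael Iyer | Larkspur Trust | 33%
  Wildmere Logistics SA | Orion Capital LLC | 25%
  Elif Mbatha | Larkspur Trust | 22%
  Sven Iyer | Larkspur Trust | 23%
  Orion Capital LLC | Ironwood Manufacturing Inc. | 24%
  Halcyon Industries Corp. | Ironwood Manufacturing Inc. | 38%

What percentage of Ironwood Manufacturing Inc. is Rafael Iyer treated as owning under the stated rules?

16.0088%

By spousal attribution (R1), Rafael Iyer is treated as also owning Sven Iyer's interest in Larkspur Trust, giving 33% + 23% = 56%.
Chain via Larkspur Trust → Halcyon Industries Corp. (R2): 56% × 71% × 38% = 15.1088% of Ironwood Manufacturing Inc.
Chain via Wildmere Logistics SA → Orion Capital LLC (R2): 15% × 25% × 24% = 0.9% of Ironwood Manufacturing Inc.
Aggregating (R3): 15.1088% + 0.9% = 16.0088%.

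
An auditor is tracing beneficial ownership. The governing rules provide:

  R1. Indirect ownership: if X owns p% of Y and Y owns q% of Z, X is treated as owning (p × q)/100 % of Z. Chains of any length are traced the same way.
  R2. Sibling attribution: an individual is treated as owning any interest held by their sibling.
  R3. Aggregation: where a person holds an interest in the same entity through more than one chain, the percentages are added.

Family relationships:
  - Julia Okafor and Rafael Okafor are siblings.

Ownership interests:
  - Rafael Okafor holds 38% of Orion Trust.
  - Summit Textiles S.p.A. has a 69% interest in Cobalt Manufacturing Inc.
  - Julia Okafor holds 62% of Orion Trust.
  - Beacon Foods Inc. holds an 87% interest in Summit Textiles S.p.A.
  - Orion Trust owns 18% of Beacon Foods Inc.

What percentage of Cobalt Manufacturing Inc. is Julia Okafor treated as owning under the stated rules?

10.8054%

By sibling attribution (R2), Julia Okafor is treated as also owning Rafael Okafor's interest in Orion Trust, giving 62% + 38% = 100%.
Chain via Orion Trust → Beacon Foods Inc. → Summit Textiles S.p.A. (R1): 100% × 18% × 87% × 69% = 10.8054% of Cobalt Manufacturing Inc.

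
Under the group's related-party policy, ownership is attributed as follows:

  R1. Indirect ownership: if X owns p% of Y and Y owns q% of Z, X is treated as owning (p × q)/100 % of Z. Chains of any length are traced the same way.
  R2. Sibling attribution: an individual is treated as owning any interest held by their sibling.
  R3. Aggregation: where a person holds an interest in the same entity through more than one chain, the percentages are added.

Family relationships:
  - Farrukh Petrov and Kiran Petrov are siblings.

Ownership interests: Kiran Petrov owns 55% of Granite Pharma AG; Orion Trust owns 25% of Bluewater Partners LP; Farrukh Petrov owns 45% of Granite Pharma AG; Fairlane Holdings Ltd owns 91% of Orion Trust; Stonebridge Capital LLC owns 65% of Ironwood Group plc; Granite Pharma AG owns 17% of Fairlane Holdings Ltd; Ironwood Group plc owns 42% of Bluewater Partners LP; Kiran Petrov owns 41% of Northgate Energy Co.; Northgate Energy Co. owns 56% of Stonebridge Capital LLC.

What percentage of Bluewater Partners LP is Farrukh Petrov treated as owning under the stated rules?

10.13558%

By sibling attribution (R2), Farrukh Petrov is treated as also owning Kiran Petrov's interest in Granite Pharma AG, giving 45% + 55% = 100%.
By sibling attribution (R2), Farrukh Petrov is treated as owning Kiran Petrov's 41% interest in Northgate Energy Co.
Chain via Granite Pharma AG → Fairlane Holdings Ltd → Orion Trust (R1): 100% × 17% × 91% × 25% = 3.8675% of Bluewater Partners LP.
Chain via Northgate Energy Co. → Stonebridge Capital LLC → Ironwood Group plc (R1): 41% × 56% × 65% × 42% = 6.26808% of Bluewater Partners LP.
Aggregating (R3): 3.8675% + 6.26808% = 10.13558%.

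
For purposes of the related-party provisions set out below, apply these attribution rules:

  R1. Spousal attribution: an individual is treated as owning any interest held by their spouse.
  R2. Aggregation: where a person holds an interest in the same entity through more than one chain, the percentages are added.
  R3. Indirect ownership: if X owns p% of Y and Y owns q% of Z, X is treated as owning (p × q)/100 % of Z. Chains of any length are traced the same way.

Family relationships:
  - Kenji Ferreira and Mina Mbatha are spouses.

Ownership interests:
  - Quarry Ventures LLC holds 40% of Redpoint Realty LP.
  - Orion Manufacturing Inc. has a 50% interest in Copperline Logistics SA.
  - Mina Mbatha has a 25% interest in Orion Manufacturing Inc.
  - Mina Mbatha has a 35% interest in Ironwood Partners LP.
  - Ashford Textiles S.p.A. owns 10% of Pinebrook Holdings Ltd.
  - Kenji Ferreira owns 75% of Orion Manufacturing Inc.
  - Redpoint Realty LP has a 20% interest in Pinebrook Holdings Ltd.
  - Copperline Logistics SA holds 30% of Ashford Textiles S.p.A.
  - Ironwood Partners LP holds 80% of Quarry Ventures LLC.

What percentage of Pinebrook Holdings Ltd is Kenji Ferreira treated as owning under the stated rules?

By spousal attribution (R1), Kenji Ferreira is treated as also owning Mina Mbatha's interest in Orion Manufacturing Inc, giving 75% + 25% = 100%.
By spousal attribution (R1), Kenji Ferreira is treated as owning Mina Mbatha's 35% interest in Ironwood Partners LP.
Chain via Orion Manufacturing Inc. → Copperline Logistics SA → Ashford Textiles S.p.A. (R3): 100% × 50% × 30% × 10% = 1.5% of Pinebrook Holdings Ltd.
Chain via Ironwood Partners LP → Quarry Ventures LLC → Redpoint Realty LP (R3): 35% × 80% × 40% × 20% = 2.24% of Pinebrook Holdings Ltd.
Aggregating (R2): 1.5% + 2.24% = 3.74%.

3.74%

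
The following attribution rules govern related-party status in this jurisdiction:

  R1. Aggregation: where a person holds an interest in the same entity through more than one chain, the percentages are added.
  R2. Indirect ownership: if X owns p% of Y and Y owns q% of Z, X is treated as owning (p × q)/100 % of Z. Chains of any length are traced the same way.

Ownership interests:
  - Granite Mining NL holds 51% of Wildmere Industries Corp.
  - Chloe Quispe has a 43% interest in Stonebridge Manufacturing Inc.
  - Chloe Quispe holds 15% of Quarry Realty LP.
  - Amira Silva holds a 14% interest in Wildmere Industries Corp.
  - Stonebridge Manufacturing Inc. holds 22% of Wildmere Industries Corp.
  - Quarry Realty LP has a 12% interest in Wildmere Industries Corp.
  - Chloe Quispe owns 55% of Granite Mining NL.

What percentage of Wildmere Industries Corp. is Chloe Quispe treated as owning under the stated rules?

Chain via Granite Mining NL (R2): 55% × 51% = 28.05% of Wildmere Industries Corp.
Chain via Stonebridge Manufacturing Inc. (R2): 43% × 22% = 9.46% of Wildmere Industries Corp.
Chain via Quarry Realty LP (R2): 15% × 12% = 1.8% of Wildmere Industries Corp.
Aggregating (R1): 28.05% + 9.46% + 1.8% = 39.31%.

39.31%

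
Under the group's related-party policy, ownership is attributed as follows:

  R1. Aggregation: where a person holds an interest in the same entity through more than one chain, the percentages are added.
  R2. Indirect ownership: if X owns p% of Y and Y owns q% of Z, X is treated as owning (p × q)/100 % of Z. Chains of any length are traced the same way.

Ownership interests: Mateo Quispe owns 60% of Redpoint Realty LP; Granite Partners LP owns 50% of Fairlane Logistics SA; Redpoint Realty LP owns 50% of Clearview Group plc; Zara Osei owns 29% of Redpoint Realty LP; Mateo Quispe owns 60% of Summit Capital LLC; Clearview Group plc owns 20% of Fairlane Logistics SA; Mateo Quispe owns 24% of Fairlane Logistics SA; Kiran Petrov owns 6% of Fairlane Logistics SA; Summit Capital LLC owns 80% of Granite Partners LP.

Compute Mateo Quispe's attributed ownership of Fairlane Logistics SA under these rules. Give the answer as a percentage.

Chain via Summit Capital LLC → Granite Partners LP (R2): 60% × 80% × 50% = 24% of Fairlane Logistics SA.
Chain via Redpoint Realty LP → Clearview Group plc (R2): 60% × 50% × 20% = 6% of Fairlane Logistics SA.
Direct interest in Fairlane Logistics SA: 24%.
Aggregating (R1): 24% + 6% + 24% = 54%.

54%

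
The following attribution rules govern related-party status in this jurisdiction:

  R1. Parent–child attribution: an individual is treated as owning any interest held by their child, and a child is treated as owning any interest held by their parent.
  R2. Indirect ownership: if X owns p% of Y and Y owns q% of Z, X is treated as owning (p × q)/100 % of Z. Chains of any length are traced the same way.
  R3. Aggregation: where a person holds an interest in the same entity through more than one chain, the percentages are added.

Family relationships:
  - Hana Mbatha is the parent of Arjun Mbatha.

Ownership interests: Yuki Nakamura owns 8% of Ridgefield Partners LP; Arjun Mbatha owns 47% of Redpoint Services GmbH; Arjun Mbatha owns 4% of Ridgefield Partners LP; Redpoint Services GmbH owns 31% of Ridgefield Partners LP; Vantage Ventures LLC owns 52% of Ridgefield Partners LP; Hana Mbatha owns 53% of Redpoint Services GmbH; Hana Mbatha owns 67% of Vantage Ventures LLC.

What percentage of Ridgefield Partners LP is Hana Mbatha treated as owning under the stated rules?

69.84%

By parent–child attribution (R1), Hana Mbatha is treated as also owning Arjun Mbatha's interest in Redpoint Services GmbH, giving 53% + 47% = 100%.
By parent–child attribution (R1), Hana Mbatha is treated as owning Arjun Mbatha's 4% interest in Ridgefield Partners LP.
Chain via Vantage Ventures LLC (R2): 67% × 52% = 34.84% of Ridgefield Partners LP.
Chain via Redpoint Services GmbH (R2): 100% × 31% = 31% of Ridgefield Partners LP.
Direct interest in Ridgefield Partners LP: 4%.
Aggregating (R3): 34.84% + 31% + 4% = 69.84%.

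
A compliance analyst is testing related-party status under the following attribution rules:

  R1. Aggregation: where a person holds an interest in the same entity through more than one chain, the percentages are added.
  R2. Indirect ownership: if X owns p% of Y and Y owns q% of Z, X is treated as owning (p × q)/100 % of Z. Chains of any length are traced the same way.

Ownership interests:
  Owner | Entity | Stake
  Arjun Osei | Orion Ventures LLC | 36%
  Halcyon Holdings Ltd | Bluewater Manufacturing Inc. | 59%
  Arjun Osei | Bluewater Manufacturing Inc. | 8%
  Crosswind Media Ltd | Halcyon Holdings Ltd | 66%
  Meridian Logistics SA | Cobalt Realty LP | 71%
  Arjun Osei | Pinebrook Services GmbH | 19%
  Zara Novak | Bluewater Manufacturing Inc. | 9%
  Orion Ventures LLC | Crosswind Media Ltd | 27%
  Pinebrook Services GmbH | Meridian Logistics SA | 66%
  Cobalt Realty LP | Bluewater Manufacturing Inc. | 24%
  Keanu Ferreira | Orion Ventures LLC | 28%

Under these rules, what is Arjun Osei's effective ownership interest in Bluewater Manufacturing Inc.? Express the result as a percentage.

Chain via Orion Ventures LLC → Crosswind Media Ltd → Halcyon Holdings Ltd (R2): 36% × 27% × 66% × 59% = 3.784968% of Bluewater Manufacturing Inc.
Chain via Pinebrook Services GmbH → Meridian Logistics SA → Cobalt Realty LP (R2): 19% × 66% × 71% × 24% = 2.136816% of Bluewater Manufacturing Inc.
Direct interest in Bluewater Manufacturing Inc: 8%.
Aggregating (R1): 3.784968% + 2.136816% + 8% = 13.921784%.

13.921784%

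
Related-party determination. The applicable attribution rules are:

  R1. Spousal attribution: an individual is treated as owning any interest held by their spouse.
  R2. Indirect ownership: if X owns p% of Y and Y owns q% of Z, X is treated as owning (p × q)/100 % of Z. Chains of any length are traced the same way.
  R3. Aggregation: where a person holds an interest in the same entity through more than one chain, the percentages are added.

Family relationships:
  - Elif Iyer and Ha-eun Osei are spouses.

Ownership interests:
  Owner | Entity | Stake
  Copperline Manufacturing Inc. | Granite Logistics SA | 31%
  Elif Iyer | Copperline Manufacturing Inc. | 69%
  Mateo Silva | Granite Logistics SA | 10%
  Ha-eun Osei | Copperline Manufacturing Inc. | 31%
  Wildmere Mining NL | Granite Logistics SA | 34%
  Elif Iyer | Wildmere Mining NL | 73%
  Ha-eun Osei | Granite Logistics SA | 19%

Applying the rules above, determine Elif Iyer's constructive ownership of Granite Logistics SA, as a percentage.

By spousal attribution (R1), Elif Iyer is treated as also owning Ha-eun Osei's interest in Copperline Manufacturing Inc, giving 69% + 31% = 100%.
By spousal attribution (R1), Elif Iyer is treated as owning Ha-eun Osei's 19% interest in Granite Logistics SA.
Chain via Wildmere Mining NL (R2): 73% × 34% = 24.82% of Granite Logistics SA.
Chain via Copperline Manufacturing Inc. (R2): 100% × 31% = 31% of Granite Logistics SA.
Direct interest in Granite Logistics SA: 19%.
Aggregating (R3): 24.82% + 31% + 19% = 74.82%.

74.82%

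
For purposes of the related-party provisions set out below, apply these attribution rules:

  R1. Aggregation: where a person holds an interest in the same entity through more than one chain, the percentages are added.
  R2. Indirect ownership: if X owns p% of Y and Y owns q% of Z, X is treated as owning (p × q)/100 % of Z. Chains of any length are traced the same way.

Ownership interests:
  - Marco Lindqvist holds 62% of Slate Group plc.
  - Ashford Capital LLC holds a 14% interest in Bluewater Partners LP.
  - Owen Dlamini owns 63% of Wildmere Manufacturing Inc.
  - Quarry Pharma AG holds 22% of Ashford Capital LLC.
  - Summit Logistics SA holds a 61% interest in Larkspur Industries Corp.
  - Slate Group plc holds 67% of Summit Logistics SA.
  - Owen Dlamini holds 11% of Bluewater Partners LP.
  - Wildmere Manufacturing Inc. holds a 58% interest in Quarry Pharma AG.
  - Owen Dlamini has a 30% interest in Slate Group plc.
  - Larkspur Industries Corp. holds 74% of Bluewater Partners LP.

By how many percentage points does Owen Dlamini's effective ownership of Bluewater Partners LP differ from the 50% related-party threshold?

28.801428

Chain via Wildmere Manufacturing Inc. → Quarry Pharma AG → Ashford Capital LLC (R2): 63% × 58% × 22% × 14% = 1.125432% of Bluewater Partners LP.
Chain via Slate Group plc → Summit Logistics SA → Larkspur Industries Corp. (R2): 30% × 67% × 61% × 74% = 9.07314% of Bluewater Partners LP.
Direct interest in Bluewater Partners LP: 11%.
Aggregating (R1): 1.125432% + 9.07314% + 11% = 21.198572%.
21.198572% falls short of the 50% threshold by 28.801428 percentage points.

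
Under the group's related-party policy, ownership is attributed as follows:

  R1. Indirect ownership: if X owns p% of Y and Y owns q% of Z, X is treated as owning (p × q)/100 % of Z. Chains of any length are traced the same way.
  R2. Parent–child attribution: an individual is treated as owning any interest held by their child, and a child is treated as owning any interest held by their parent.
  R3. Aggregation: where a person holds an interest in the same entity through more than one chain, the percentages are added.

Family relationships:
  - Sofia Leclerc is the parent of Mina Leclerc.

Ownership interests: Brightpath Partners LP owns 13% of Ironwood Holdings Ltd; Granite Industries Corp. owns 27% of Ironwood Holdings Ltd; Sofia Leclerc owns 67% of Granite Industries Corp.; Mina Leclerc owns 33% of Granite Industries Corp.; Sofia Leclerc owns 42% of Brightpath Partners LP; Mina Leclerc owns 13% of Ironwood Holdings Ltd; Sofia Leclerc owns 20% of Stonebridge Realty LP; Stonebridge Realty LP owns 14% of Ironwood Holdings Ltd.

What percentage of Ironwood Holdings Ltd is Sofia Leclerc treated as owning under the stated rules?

48.26%

By parent–child attribution (R2), Sofia Leclerc is treated as also owning Mina Leclerc's interest in Granite Industries Corp, giving 67% + 33% = 100%.
By parent–child attribution (R2), Sofia Leclerc is treated as owning Mina Leclerc's 13% interest in Ironwood Holdings Ltd.
Chain via Stonebridge Realty LP (R1): 20% × 14% = 2.8% of Ironwood Holdings Ltd.
Chain via Brightpath Partners LP (R1): 42% × 13% = 5.46% of Ironwood Holdings Ltd.
Chain via Granite Industries Corp. (R1): 100% × 27% = 27% of Ironwood Holdings Ltd.
Direct interest in Ironwood Holdings Ltd: 13%.
Aggregating (R3): 2.8% + 5.46% + 27% + 13% = 48.26%.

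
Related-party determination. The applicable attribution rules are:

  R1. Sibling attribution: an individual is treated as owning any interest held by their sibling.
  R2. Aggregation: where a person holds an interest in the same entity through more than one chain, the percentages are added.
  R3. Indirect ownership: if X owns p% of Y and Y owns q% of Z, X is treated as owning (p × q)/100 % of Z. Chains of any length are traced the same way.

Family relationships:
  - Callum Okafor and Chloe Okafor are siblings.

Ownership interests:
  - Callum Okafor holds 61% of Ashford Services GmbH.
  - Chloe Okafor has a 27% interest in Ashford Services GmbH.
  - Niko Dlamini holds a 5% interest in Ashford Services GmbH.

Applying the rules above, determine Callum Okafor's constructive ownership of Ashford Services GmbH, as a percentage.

By sibling attribution (R1), Callum Okafor is treated as also owning Chloe Okafor's interest in Ashford Services GmbH, giving 61% + 27% = 88%.
Direct interest in Ashford Services GmbH: 88%.

88%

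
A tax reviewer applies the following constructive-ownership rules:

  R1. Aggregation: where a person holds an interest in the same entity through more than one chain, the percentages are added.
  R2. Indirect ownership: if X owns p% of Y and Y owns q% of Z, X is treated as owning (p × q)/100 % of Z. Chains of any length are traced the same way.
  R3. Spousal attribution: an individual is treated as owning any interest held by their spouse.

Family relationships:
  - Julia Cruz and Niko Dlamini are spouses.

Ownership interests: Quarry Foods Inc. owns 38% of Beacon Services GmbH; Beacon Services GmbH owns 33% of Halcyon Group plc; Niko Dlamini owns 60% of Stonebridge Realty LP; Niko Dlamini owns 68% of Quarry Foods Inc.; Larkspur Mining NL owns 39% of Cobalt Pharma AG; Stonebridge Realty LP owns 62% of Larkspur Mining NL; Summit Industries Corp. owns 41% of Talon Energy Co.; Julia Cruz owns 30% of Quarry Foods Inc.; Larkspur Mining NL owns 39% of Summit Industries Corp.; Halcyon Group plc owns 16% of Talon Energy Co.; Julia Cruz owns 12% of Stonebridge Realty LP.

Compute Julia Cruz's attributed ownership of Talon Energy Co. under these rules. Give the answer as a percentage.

9.104208%

By spousal attribution (R3), Julia Cruz is treated as also owning Niko Dlamini's interest in Stonebridge Realty LP, giving 12% + 60% = 72%.
By spousal attribution (R3), Julia Cruz is treated as also owning Niko Dlamini's interest in Quarry Foods Inc, giving 30% + 68% = 98%.
Chain via Stonebridge Realty LP → Larkspur Mining NL → Summit Industries Corp. (R2): 72% × 62% × 39% × 41% = 7.137936% of Talon Energy Co.
Chain via Quarry Foods Inc. → Beacon Services GmbH → Halcyon Group plc (R2): 98% × 38% × 33% × 16% = 1.966272% of Talon Energy Co.
Aggregating (R1): 7.137936% + 1.966272% = 9.104208%.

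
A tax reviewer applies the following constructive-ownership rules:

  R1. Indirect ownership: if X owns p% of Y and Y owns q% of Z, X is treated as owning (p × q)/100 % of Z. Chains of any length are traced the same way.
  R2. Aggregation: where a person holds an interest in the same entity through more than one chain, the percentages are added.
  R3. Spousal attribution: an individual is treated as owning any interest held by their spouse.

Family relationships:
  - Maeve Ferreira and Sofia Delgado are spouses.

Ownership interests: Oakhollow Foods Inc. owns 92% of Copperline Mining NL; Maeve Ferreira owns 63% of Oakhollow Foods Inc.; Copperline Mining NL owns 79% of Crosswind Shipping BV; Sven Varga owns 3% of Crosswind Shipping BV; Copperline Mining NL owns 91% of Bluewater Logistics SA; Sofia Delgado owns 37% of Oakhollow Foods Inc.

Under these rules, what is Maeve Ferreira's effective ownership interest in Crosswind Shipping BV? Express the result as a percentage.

By spousal attribution (R3), Maeve Ferreira is treated as also owning Sofia Delgado's interest in Oakhollow Foods Inc, giving 63% + 37% = 100%.
Chain via Oakhollow Foods Inc. → Copperline Mining NL (R1): 100% × 92% × 79% = 72.68% of Crosswind Shipping BV.

72.68%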